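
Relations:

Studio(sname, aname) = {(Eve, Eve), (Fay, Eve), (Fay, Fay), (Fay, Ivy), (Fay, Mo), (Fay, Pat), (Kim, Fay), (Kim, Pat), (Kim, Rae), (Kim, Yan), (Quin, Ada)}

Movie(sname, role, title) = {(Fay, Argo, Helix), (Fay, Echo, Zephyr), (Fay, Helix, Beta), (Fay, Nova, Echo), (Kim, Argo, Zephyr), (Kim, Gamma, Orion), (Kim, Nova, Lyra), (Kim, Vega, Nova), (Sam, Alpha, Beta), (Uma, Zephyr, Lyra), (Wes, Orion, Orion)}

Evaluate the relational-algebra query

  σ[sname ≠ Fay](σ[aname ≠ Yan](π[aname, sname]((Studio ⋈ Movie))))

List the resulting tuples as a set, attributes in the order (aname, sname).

{(Fay, Kim), (Pat, Kim), (Rae, Kim)}

Natural join on sname: {(Fay, Eve, Argo, Helix), (Fay, Eve, Echo, Zephyr), (Fay, Eve, Helix, Beta), (Fay, Eve, Nova, Echo), (Fay, Fay, Argo, Helix), (Fay, Fay, Echo, Zephyr), (Fay, Fay, Helix, Beta), (Fay, Fay, Nova, Echo), (Fay, Ivy, Argo, Helix), (Fay, Ivy, Echo, Zephyr), (Fay, Ivy, Helix, Beta), (Fay, Ivy, Nova, Echo), (Fay, Mo, Argo, Helix), (Fay, Mo, Echo, Zephyr), (Fay, Mo, Helix, Beta), (Fay, Mo, Nova, Echo), (Fay, Pat, Argo, Helix), (Fay, Pat, Echo, Zephyr), (Fay, Pat, Helix, Beta), (Fay, Pat, Nova, Echo), (Kim, Fay, Argo, Zephyr), (Kim, Fay, Gamma, Orion), (Kim, Fay, Nova, Lyra), (Kim, Fay, Vega, Nova), (Kim, Pat, Argo, Zephyr), (Kim, Pat, Gamma, Orion), (Kim, Pat, Nova, Lyra), (Kim, Pat, Vega, Nova), (Kim, Rae, Argo, Zephyr), (Kim, Rae, Gamma, Orion), (Kim, Rae, Nova, Lyra), (Kim, Rae, Vega, Nova), (Kim, Yan, Argo, Zephyr), (Kim, Yan, Gamma, Orion), (Kim, Yan, Nova, Lyra), (Kim, Yan, Vega, Nova)}
π_{aname, sname} gives {(Eve, Fay), (Fay, Fay), (Fay, Kim), (Ivy, Fay), (Mo, Fay), (Pat, Fay), (Pat, Kim), (Rae, Kim), (Yan, Kim)} (27 duplicate(s) eliminated).
σ[aname ≠ Yan]: keep tuples satisfying aname ≠ Yan → {(Eve, Fay), (Fay, Fay), (Fay, Kim), (Ivy, Fay), (Mo, Fay), (Pat, Fay), (Pat, Kim), (Rae, Kim)}
σ[sname ≠ Fay]: keep tuples satisfying sname ≠ Fay → {(Fay, Kim), (Pat, Kim), (Rae, Kim)}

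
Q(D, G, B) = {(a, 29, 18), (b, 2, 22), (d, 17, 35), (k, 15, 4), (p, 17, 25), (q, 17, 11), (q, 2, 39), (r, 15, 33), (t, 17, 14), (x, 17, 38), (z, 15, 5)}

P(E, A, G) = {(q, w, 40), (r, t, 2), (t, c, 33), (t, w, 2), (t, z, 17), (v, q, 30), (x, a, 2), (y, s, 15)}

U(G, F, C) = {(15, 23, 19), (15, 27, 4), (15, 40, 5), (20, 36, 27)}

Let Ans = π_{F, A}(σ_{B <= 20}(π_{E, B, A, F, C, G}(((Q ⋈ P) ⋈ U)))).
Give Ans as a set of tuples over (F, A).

Q ⋈ P (natural join on G): {(b, 2, 22, r, t), (b, 2, 22, t, w), (b, 2, 22, x, a), (d, 17, 35, t, z), (k, 15, 4, y, s), (p, 17, 25, t, z), (q, 17, 11, t, z), (q, 2, 39, r, t), (q, 2, 39, t, w), (q, 2, 39, x, a), (r, 15, 33, y, s), (t, 17, 14, t, z), (x, 17, 38, t, z), (z, 15, 5, y, s)}
(Q ⋈ P) ⋈ U (natural join on G): {(k, 15, 4, y, s, 23, 19), (k, 15, 4, y, s, 27, 4), (k, 15, 4, y, s, 40, 5), (r, 15, 33, y, s, 23, 19), (r, 15, 33, y, s, 27, 4), (r, 15, 33, y, s, 40, 5), (z, 15, 5, y, s, 23, 19), (z, 15, 5, y, s, 27, 4), (z, 15, 5, y, s, 40, 5)}
π_{E, B, A, F, C, G} gives {(y, 33, s, 23, 19, 15), (y, 33, s, 27, 4, 15), (y, 33, s, 40, 5, 15), (y, 4, s, 23, 19, 15), (y, 4, s, 27, 4, 15), (y, 4, s, 40, 5, 15), (y, 5, s, 23, 19, 15), (y, 5, s, 27, 4, 15), (y, 5, s, 40, 5, 15)}.
Selection B <= 20: {(y, 4, s, 23, 19, 15), (y, 4, s, 27, 4, 15), (y, 4, s, 40, 5, 15), (y, 5, s, 23, 19, 15), (y, 5, s, 27, 4, 15), (y, 5, s, 40, 5, 15)}
π_{F, A} gives {(23, s), (27, s), (40, s)} (3 duplicate(s) eliminated).

{(23, s), (27, s), (40, s)}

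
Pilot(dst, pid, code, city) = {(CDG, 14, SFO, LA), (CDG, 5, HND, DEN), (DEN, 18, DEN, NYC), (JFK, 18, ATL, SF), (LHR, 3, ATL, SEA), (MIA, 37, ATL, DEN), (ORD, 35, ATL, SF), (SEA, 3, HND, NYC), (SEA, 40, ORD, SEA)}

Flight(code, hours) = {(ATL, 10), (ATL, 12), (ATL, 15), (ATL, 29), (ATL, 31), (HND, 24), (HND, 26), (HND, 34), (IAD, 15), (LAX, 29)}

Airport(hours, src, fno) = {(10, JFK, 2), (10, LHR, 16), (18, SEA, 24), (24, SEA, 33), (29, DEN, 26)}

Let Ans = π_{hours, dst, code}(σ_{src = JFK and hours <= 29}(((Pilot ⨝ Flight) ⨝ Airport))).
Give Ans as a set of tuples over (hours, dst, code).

Natural join on code: {(CDG, 5, HND, DEN, 24), (CDG, 5, HND, DEN, 26), (CDG, 5, HND, DEN, 34), (JFK, 18, ATL, SF, 10), (JFK, 18, ATL, SF, 12), (JFK, 18, ATL, SF, 15), (JFK, 18, ATL, SF, 29), (JFK, 18, ATL, SF, 31), (LHR, 3, ATL, SEA, 10), (LHR, 3, ATL, SEA, 12), (LHR, 3, ATL, SEA, 15), (LHR, 3, ATL, SEA, 29), (LHR, 3, ATL, SEA, 31), (MIA, 37, ATL, DEN, 10), (MIA, 37, ATL, DEN, 12), (MIA, 37, ATL, DEN, 15), (MIA, 37, ATL, DEN, 29), (MIA, 37, ATL, DEN, 31), (ORD, 35, ATL, SF, 10), (ORD, 35, ATL, SF, 12), (ORD, 35, ATL, SF, 15), (ORD, 35, ATL, SF, 29), (ORD, 35, ATL, SF, 31), (SEA, 3, HND, NYC, 24), (SEA, 3, HND, NYC, 26), (SEA, 3, HND, NYC, 34)}
Natural join on hours: {(CDG, 5, HND, DEN, 24, SEA, 33), (JFK, 18, ATL, SF, 10, JFK, 2), (JFK, 18, ATL, SF, 10, LHR, 16), (JFK, 18, ATL, SF, 29, DEN, 26), (LHR, 3, ATL, SEA, 10, JFK, 2), (LHR, 3, ATL, SEA, 10, LHR, 16), (LHR, 3, ATL, SEA, 29, DEN, 26), (MIA, 37, ATL, DEN, 10, JFK, 2), (MIA, 37, ATL, DEN, 10, LHR, 16), (MIA, 37, ATL, DEN, 29, DEN, 26), (ORD, 35, ATL, SF, 10, JFK, 2), (ORD, 35, ATL, SF, 10, LHR, 16), (ORD, 35, ATL, SF, 29, DEN, 26), (SEA, 3, HND, NYC, 24, SEA, 33)}
Selection src = JFK and hours <= 29: {(JFK, 18, ATL, SF, 10, JFK, 2), (LHR, 3, ATL, SEA, 10, JFK, 2), (MIA, 37, ATL, DEN, 10, JFK, 2), (ORD, 35, ATL, SF, 10, JFK, 2)}
Keep only column(s) hours, dst, code: {(10, JFK, ATL), (10, LHR, ATL), (10, MIA, ATL), (10, ORD, ATL)}

{(10, JFK, ATL), (10, LHR, ATL), (10, MIA, ATL), (10, ORD, ATL)}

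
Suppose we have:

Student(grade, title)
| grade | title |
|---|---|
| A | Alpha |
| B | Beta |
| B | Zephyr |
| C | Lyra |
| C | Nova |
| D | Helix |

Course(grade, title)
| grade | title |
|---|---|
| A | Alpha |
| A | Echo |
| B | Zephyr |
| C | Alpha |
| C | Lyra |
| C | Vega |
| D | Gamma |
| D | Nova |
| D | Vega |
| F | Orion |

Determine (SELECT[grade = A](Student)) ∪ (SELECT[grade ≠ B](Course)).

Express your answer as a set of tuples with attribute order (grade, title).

{(A, Alpha), (A, Echo), (C, Alpha), (C, Lyra), (C, Vega), (D, Gamma), (D, Nova), (D, Vega), (F, Orion)}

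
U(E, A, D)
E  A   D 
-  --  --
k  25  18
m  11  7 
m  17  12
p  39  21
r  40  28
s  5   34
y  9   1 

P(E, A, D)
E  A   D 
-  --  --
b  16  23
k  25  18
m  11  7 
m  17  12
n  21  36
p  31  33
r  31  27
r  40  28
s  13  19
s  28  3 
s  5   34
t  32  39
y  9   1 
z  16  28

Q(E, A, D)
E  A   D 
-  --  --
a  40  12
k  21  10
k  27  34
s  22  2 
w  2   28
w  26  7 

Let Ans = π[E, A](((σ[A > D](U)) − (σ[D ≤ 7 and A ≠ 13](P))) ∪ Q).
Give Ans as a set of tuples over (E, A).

Selection A > D: {(k, 25, 18), (m, 11, 7), (m, 17, 12), (p, 39, 21), (r, 40, 28), (y, 9, 1)}
Selection D ≤ 7 and A ≠ 13: {(m, 11, 7), (s, 28, 3), (y, 9, 1)}
Set difference of the two operands is {(k, 25, 18), (m, 17, 12), (p, 39, 21), (r, 40, 28)}.
Set union of the two operands is {(a, 40, 12), (k, 21, 10), (k, 25, 18), (k, 27, 34), (m, 17, 12), (p, 39, 21), (r, 40, 28), (s, 22, 2), (w, 2, 28), (w, 26, 7)}.
Projecting to E, A: {(a, 40), (k, 21), (k, 25), (k, 27), (m, 17), (p, 39), (r, 40), (s, 22), (w, 2), (w, 26)}

{(a, 40), (k, 21), (k, 25), (k, 27), (m, 17), (p, 39), (r, 40), (s, 22), (w, 2), (w, 26)}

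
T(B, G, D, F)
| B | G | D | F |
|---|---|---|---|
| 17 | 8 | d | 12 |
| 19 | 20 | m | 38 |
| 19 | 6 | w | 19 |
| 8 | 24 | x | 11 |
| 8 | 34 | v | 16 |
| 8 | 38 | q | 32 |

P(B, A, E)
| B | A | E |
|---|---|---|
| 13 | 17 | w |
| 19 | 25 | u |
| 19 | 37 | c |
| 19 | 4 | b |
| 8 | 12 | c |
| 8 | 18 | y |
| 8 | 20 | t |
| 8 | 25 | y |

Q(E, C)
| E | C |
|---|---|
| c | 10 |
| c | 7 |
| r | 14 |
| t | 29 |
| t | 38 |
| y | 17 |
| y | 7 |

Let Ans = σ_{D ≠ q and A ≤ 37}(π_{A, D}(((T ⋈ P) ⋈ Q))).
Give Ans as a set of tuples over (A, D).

Natural join on B: {(19, 20, m, 38, 25, u), (19, 20, m, 38, 37, c), (19, 20, m, 38, 4, b), (19, 6, w, 19, 25, u), (19, 6, w, 19, 37, c), (19, 6, w, 19, 4, b), (8, 24, x, 11, 12, c), (8, 24, x, 11, 18, y), (8, 24, x, 11, 20, t), (8, 24, x, 11, 25, y), (8, 34, v, 16, 12, c), (8, 34, v, 16, 18, y), (8, 34, v, 16, 20, t), (8, 34, v, 16, 25, y), (8, 38, q, 32, 12, c), (8, 38, q, 32, 18, y), (8, 38, q, 32, 20, t), (8, 38, q, 32, 25, y)}
Natural join on E: {(19, 20, m, 38, 37, c, 10), (19, 20, m, 38, 37, c, 7), (19, 6, w, 19, 37, c, 10), (19, 6, w, 19, 37, c, 7), (8, 24, x, 11, 12, c, 10), (8, 24, x, 11, 12, c, 7), (8, 24, x, 11, 18, y, 17), (8, 24, x, 11, 18, y, 7), (8, 24, x, 11, 20, t, 29), (8, 24, x, 11, 20, t, 38), (8, 24, x, 11, 25, y, 17), (8, 24, x, 11, 25, y, 7), (8, 34, v, 16, 12, c, 10), (8, 34, v, 16, 12, c, 7), (8, 34, v, 16, 18, y, 17), (8, 34, v, 16, 18, y, 7), (8, 34, v, 16, 20, t, 29), (8, 34, v, 16, 20, t, 38), (8, 34, v, 16, 25, y, 17), (8, 34, v, 16, 25, y, 7), (8, 38, q, 32, 12, c, 10), (8, 38, q, 32, 12, c, 7), (8, 38, q, 32, 18, y, 17), (8, 38, q, 32, 18, y, 7), (8, 38, q, 32, 20, t, 29), (8, 38, q, 32, 20, t, 38), (8, 38, q, 32, 25, y, 17), (8, 38, q, 32, 25, y, 7)}
Projecting to A, D (14 duplicate(s) eliminated): {(12, q), (12, v), (12, x), (18, q), (18, v), (18, x), (20, q), (20, v), (20, x), (25, q), (25, v), (25, x), (37, m), (37, w)}
σ[D ≠ q and A ≤ 37]: keep tuples satisfying D ≠ q and A ≤ 37 → {(12, v), (12, x), (18, v), (18, x), (20, v), (20, x), (25, v), (25, x), (37, m), (37, w)}

{(12, v), (12, x), (18, v), (18, x), (20, v), (20, x), (25, v), (25, x), (37, m), (37, w)}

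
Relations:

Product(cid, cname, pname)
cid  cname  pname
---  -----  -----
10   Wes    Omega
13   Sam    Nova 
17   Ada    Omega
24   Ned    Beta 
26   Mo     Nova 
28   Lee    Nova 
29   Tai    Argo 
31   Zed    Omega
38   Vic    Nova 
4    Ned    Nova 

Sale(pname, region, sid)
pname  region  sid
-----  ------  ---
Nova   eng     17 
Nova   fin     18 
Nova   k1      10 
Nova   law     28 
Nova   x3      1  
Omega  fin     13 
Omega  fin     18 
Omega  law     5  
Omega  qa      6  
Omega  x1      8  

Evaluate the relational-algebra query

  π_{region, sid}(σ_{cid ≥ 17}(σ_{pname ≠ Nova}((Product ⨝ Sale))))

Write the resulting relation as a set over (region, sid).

{(fin, 13), (fin, 18), (law, 5), (qa, 6), (x1, 8)}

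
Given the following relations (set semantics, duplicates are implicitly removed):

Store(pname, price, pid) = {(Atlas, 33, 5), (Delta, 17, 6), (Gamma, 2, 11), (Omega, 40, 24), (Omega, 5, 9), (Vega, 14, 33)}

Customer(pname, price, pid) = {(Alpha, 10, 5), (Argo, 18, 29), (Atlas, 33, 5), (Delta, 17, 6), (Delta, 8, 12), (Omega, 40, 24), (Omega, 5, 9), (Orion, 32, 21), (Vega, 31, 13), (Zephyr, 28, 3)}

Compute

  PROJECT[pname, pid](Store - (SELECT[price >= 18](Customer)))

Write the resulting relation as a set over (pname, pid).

σ[price >= 18]: keep tuples satisfying price >= 18 → {(Argo, 18, 29), (Atlas, 33, 5), (Omega, 40, 24), (Orion, 32, 21), (Vega, 31, 13), (Zephyr, 28, 3)}
Taking the difference: {(Delta, 17, 6), (Gamma, 2, 11), (Omega, 5, 9), (Vega, 14, 33)}
π[pname, pid]: project onto (pname, pid) → {(Delta, 6), (Gamma, 11), (Omega, 9), (Vega, 33)}

{(Delta, 6), (Gamma, 11), (Omega, 9), (Vega, 33)}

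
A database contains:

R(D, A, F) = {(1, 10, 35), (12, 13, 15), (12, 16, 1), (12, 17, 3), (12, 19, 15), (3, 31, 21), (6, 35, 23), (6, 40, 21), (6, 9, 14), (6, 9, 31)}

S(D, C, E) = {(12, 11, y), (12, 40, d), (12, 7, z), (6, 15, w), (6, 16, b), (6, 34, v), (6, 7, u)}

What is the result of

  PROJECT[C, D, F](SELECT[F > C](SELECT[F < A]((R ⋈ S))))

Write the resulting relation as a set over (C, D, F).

{(11, 12, 15), (15, 6, 21), (15, 6, 23), (16, 6, 21), (16, 6, 23), (7, 12, 15), (7, 6, 21), (7, 6, 23)}

R ⋈ S (natural join on D): {(12, 13, 15, 11, y), (12, 13, 15, 40, d), (12, 13, 15, 7, z), (12, 16, 1, 11, y), (12, 16, 1, 40, d), (12, 16, 1, 7, z), (12, 17, 3, 11, y), (12, 17, 3, 40, d), (12, 17, 3, 7, z), (12, 19, 15, 11, y), (12, 19, 15, 40, d), (12, 19, 15, 7, z), (6, 35, 23, 15, w), (6, 35, 23, 16, b), (6, 35, 23, 34, v), (6, 35, 23, 7, u), (6, 40, 21, 15, w), (6, 40, 21, 16, b), (6, 40, 21, 34, v), (6, 40, 21, 7, u), (6, 9, 14, 15, w), (6, 9, 14, 16, b), (6, 9, 14, 34, v), (6, 9, 14, 7, u), (6, 9, 31, 15, w), (6, 9, 31, 16, b), (6, 9, 31, 34, v), (6, 9, 31, 7, u)}
Filtering on F < A leaves {(12, 16, 1, 11, y), (12, 16, 1, 40, d), (12, 16, 1, 7, z), (12, 17, 3, 11, y), (12, 17, 3, 40, d), (12, 17, 3, 7, z), (12, 19, 15, 11, y), (12, 19, 15, 40, d), (12, 19, 15, 7, z), (6, 35, 23, 15, w), (6, 35, 23, 16, b), (6, 35, 23, 34, v), (6, 35, 23, 7, u), (6, 40, 21, 15, w), (6, 40, 21, 16, b), (6, 40, 21, 34, v), (6, 40, 21, 7, u)}.
Filtering on F > C leaves {(12, 19, 15, 11, y), (12, 19, 15, 7, z), (6, 35, 23, 15, w), (6, 35, 23, 16, b), (6, 35, 23, 7, u), (6, 40, 21, 15, w), (6, 40, 21, 16, b), (6, 40, 21, 7, u)}.
π[C, D, F]: project onto (C, D, F) → {(11, 12, 15), (15, 6, 21), (15, 6, 23), (16, 6, 21), (16, 6, 23), (7, 12, 15), (7, 6, 21), (7, 6, 23)}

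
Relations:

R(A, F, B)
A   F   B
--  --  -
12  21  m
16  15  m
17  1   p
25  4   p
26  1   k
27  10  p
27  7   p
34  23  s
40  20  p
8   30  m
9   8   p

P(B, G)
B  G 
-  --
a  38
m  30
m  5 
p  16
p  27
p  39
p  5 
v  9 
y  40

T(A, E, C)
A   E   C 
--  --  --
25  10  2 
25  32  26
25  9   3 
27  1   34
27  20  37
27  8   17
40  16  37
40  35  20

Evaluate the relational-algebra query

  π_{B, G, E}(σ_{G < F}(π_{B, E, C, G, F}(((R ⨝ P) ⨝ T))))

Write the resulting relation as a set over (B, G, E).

Joining R and P on B yields {(12, 21, m, 30), (12, 21, m, 5), (16, 15, m, 30), (16, 15, m, 5), (17, 1, p, 16), (17, 1, p, 27), (17, 1, p, 39), (17, 1, p, 5), (25, 4, p, 16), (25, 4, p, 27), (25, 4, p, 39), (25, 4, p, 5), (27, 10, p, 16), (27, 10, p, 27), (27, 10, p, 39), (27, 10, p, 5), (27, 7, p, 16), (27, 7, p, 27), (27, 7, p, 39), (27, 7, p, 5), (40, 20, p, 16), (40, 20, p, 27), (40, 20, p, 39), (40, 20, p, 5), (8, 30, m, 30), (8, 30, m, 5), (9, 8, p, 16), (9, 8, p, 27), (9, 8, p, 39), (9, 8, p, 5)}.
Joining (R ⨝ P) and T on A yields {(25, 4, p, 16, 10, 2), (25, 4, p, 16, 32, 26), (25, 4, p, 16, 9, 3), (25, 4, p, 27, 10, 2), (25, 4, p, 27, 32, 26), (25, 4, p, 27, 9, 3), (25, 4, p, 39, 10, 2), (25, 4, p, 39, 32, 26), (25, 4, p, 39, 9, 3), (25, 4, p, 5, 10, 2), (25, 4, p, 5, 32, 26), (25, 4, p, 5, 9, 3), (27, 10, p, 16, 1, 34), (27, 10, p, 16, 20, 37), (27, 10, p, 16, 8, 17), (27, 10, p, 27, 1, 34), (27, 10, p, 27, 20, 37), (27, 10, p, 27, 8, 17), (27, 10, p, 39, 1, 34), (27, 10, p, 39, 20, 37), (27, 10, p, 39, 8, 17), (27, 10, p, 5, 1, 34), (27, 10, p, 5, 20, 37), (27, 10, p, 5, 8, 17), (27, 7, p, 16, 1, 34), (27, 7, p, 16, 20, 37), (27, 7, p, 16, 8, 17), (27, 7, p, 27, 1, 34), (27, 7, p, 27, 20, 37), (27, 7, p, 27, 8, 17), (27, 7, p, 39, 1, 34), (27, 7, p, 39, 20, 37), (27, 7, p, 39, 8, 17), (27, 7, p, 5, 1, 34), (27, 7, p, 5, 20, 37), (27, 7, p, 5, 8, 17), (40, 20, p, 16, 16, 37), (40, 20, p, 16, 35, 20), (40, 20, p, 27, 16, 37), (40, 20, p, 27, 35, 20), (40, 20, p, 39, 16, 37), (40, 20, p, 39, 35, 20), (40, 20, p, 5, 16, 37), (40, 20, p, 5, 35, 20)}.
Projecting to B, E, C, G, F: {(p, 1, 34, 16, 10), (p, 1, 34, 16, 7), (p, 1, 34, 27, 10), (p, 1, 34, 27, 7), (p, 1, 34, 39, 10), (p, 1, 34, 39, 7), (p, 1, 34, 5, 10), (p, 1, 34, 5, 7), (p, 10, 2, 16, 4), (p, 10, 2, 27, 4), (p, 10, 2, 39, 4), (p, 10, 2, 5, 4), (p, 16, 37, 16, 20), (p, 16, 37, 27, 20), (p, 16, 37, 39, 20), (p, 16, 37, 5, 20), (p, 20, 37, 16, 10), (p, 20, 37, 16, 7), (p, 20, 37, 27, 10), (p, 20, 37, 27, 7), (p, 20, 37, 39, 10), (p, 20, 37, 39, 7), (p, 20, 37, 5, 10), (p, 20, 37, 5, 7), (p, 32, 26, 16, 4), (p, 32, 26, 27, 4), (p, 32, 26, 39, 4), (p, 32, 26, 5, 4), (p, 35, 20, 16, 20), (p, 35, 20, 27, 20), (p, 35, 20, 39, 20), (p, 35, 20, 5, 20), (p, 8, 17, 16, 10), (p, 8, 17, 16, 7), (p, 8, 17, 27, 10), (p, 8, 17, 27, 7), (p, 8, 17, 39, 10), (p, 8, 17, 39, 7), (p, 8, 17, 5, 10), (p, 8, 17, 5, 7), (p, 9, 3, 16, 4), (p, 9, 3, 27, 4), (p, 9, 3, 39, 4), (p, 9, 3, 5, 4)}
Apply σ_{G < F}; surviving tuples: {(p, 1, 34, 5, 10), (p, 1, 34, 5, 7), (p, 16, 37, 16, 20), (p, 16, 37, 5, 20), (p, 20, 37, 5, 10), (p, 20, 37, 5, 7), (p, 35, 20, 16, 20), (p, 35, 20, 5, 20), (p, 8, 17, 5, 10), (p, 8, 17, 5, 7)}
Projecting to B, G, E (3 duplicate(s) eliminated): {(p, 16, 16), (p, 16, 35), (p, 5, 1), (p, 5, 16), (p, 5, 20), (p, 5, 35), (p, 5, 8)}

{(p, 16, 16), (p, 16, 35), (p, 5, 1), (p, 5, 16), (p, 5, 20), (p, 5, 35), (p, 5, 8)}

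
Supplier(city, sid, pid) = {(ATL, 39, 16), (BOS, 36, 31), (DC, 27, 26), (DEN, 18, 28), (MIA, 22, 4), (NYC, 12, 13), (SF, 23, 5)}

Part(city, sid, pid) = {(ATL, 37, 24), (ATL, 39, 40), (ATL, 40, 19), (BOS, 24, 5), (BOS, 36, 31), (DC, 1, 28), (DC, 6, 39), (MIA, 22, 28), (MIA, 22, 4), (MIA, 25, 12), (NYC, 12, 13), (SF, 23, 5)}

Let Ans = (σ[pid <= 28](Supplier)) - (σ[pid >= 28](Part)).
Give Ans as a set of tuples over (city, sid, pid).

Filtering on pid <= 28 leaves {(ATL, 39, 16), (DC, 27, 26), (DEN, 18, 28), (MIA, 22, 4), (NYC, 12, 13), (SF, 23, 5)}.
Filtering on pid >= 28 leaves {(ATL, 39, 40), (BOS, 36, 31), (DC, 1, 28), (DC, 6, 39), (MIA, 22, 28)}.
Set difference of the two operands is {(ATL, 39, 16), (DC, 27, 26), (DEN, 18, 28), (MIA, 22, 4), (NYC, 12, 13), (SF, 23, 5)}.

{(ATL, 39, 16), (DC, 27, 26), (DEN, 18, 28), (MIA, 22, 4), (NYC, 12, 13), (SF, 23, 5)}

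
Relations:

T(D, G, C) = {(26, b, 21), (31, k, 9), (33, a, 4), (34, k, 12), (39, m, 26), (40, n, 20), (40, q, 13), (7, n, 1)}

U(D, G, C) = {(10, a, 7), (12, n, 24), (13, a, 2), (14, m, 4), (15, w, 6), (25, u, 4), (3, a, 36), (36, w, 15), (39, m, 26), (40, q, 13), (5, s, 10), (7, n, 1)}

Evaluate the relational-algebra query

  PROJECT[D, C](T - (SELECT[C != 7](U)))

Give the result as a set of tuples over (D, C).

{(26, 21), (31, 9), (33, 4), (34, 12), (40, 20)}

Selection C != 7: {(12, n, 24), (13, a, 2), (14, m, 4), (15, w, 6), (25, u, 4), (3, a, 36), (36, w, 15), (39, m, 26), (40, q, 13), (5, s, 10), (7, n, 1)}
Difference: {(26, b, 21), (31, k, 9), (33, a, 4), (34, k, 12), (39, m, 26), (40, n, 20), (40, q, 13), (7, n, 1)} with {(12, n, 24), (13, a, 2), (14, m, 4), (15, w, 6), (25, u, 4), (3, a, 36), (36, w, 15), (39, m, 26), (40, q, 13), (5, s, 10), (7, n, 1)} → {(26, b, 21), (31, k, 9), (33, a, 4), (34, k, 12), (40, n, 20)}
π[D, C]: project onto (D, C) → {(26, 21), (31, 9), (33, 4), (34, 12), (40, 20)}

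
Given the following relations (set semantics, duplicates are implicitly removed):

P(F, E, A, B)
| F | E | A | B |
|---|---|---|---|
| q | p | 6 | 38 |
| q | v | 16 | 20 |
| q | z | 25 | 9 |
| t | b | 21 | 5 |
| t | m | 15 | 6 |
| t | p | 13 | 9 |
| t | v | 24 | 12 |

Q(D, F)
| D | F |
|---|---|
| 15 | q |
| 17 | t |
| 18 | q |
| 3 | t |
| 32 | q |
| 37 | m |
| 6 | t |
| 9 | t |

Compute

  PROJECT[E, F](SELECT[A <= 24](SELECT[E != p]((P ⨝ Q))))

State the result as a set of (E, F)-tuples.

Joining P and Q on F yields {(q, p, 6, 38, 15), (q, p, 6, 38, 18), (q, p, 6, 38, 32), (q, v, 16, 20, 15), (q, v, 16, 20, 18), (q, v, 16, 20, 32), (q, z, 25, 9, 15), (q, z, 25, 9, 18), (q, z, 25, 9, 32), (t, b, 21, 5, 17), (t, b, 21, 5, 3), (t, b, 21, 5, 6), (t, b, 21, 5, 9), (t, m, 15, 6, 17), (t, m, 15, 6, 3), (t, m, 15, 6, 6), (t, m, 15, 6, 9), (t, p, 13, 9, 17), (t, p, 13, 9, 3), (t, p, 13, 9, 6), (t, p, 13, 9, 9), (t, v, 24, 12, 17), (t, v, 24, 12, 3), (t, v, 24, 12, 6), (t, v, 24, 12, 9)}.
Selection E != p: {(q, v, 16, 20, 15), (q, v, 16, 20, 18), (q, v, 16, 20, 32), (q, z, 25, 9, 15), (q, z, 25, 9, 18), (q, z, 25, 9, 32), (t, b, 21, 5, 17), (t, b, 21, 5, 3), (t, b, 21, 5, 6), (t, b, 21, 5, 9), (t, m, 15, 6, 17), (t, m, 15, 6, 3), (t, m, 15, 6, 6), (t, m, 15, 6, 9), (t, v, 24, 12, 17), (t, v, 24, 12, 3), (t, v, 24, 12, 6), (t, v, 24, 12, 9)}
Selection A <= 24: {(q, v, 16, 20, 15), (q, v, 16, 20, 18), (q, v, 16, 20, 32), (t, b, 21, 5, 17), (t, b, 21, 5, 3), (t, b, 21, 5, 6), (t, b, 21, 5, 9), (t, m, 15, 6, 17), (t, m, 15, 6, 3), (t, m, 15, 6, 6), (t, m, 15, 6, 9), (t, v, 24, 12, 17), (t, v, 24, 12, 3), (t, v, 24, 12, 6), (t, v, 24, 12, 9)}
π_{E, F} gives {(b, t), (m, t), (v, q), (v, t)} (11 duplicate(s) eliminated).

{(b, t), (m, t), (v, q), (v, t)}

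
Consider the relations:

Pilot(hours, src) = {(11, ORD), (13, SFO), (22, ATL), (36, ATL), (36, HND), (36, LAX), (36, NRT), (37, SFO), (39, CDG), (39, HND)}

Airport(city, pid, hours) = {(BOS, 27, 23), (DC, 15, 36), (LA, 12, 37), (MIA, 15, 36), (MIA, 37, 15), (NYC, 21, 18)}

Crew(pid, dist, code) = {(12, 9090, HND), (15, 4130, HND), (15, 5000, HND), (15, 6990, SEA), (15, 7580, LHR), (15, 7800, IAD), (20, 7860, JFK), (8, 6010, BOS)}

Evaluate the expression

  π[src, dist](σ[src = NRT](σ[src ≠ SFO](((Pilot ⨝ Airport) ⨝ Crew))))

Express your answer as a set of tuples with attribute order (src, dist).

Joining Pilot and Airport on hours yields {(36, ATL, DC, 15), (36, ATL, MIA, 15), (36, HND, DC, 15), (36, HND, MIA, 15), (36, LAX, DC, 15), (36, LAX, MIA, 15), (36, NRT, DC, 15), (36, NRT, MIA, 15), (37, SFO, LA, 12)}.
Joining (Pilot ⨝ Airport) and Crew on pid yields {(36, ATL, DC, 15, 4130, HND), (36, ATL, DC, 15, 5000, HND), (36, ATL, DC, 15, 6990, SEA), (36, ATL, DC, 15, 7580, LHR), (36, ATL, DC, 15, 7800, IAD), (36, ATL, MIA, 15, 4130, HND), (36, ATL, MIA, 15, 5000, HND), (36, ATL, MIA, 15, 6990, SEA), (36, ATL, MIA, 15, 7580, LHR), (36, ATL, MIA, 15, 7800, IAD), (36, HND, DC, 15, 4130, HND), (36, HND, DC, 15, 5000, HND), (36, HND, DC, 15, 6990, SEA), (36, HND, DC, 15, 7580, LHR), (36, HND, DC, 15, 7800, IAD), (36, HND, MIA, 15, 4130, HND), (36, HND, MIA, 15, 5000, HND), (36, HND, MIA, 15, 6990, SEA), (36, HND, MIA, 15, 7580, LHR), (36, HND, MIA, 15, 7800, IAD), (36, LAX, DC, 15, 4130, HND), (36, LAX, DC, 15, 5000, HND), (36, LAX, DC, 15, 6990, SEA), (36, LAX, DC, 15, 7580, LHR), (36, LAX, DC, 15, 7800, IAD), (36, LAX, MIA, 15, 4130, HND), (36, LAX, MIA, 15, 5000, HND), (36, LAX, MIA, 15, 6990, SEA), (36, LAX, MIA, 15, 7580, LHR), (36, LAX, MIA, 15, 7800, IAD), (36, NRT, DC, 15, 4130, HND), (36, NRT, DC, 15, 5000, HND), (36, NRT, DC, 15, 6990, SEA), (36, NRT, DC, 15, 7580, LHR), (36, NRT, DC, 15, 7800, IAD), (36, NRT, MIA, 15, 4130, HND), (36, NRT, MIA, 15, 5000, HND), (36, NRT, MIA, 15, 6990, SEA), (36, NRT, MIA, 15, 7580, LHR), (36, NRT, MIA, 15, 7800, IAD), (37, SFO, LA, 12, 9090, HND)}.
σ[src ≠ SFO]: keep tuples satisfying src ≠ SFO → {(36, ATL, DC, 15, 4130, HND), (36, ATL, DC, 15, 5000, HND), (36, ATL, DC, 15, 6990, SEA), (36, ATL, DC, 15, 7580, LHR), (36, ATL, DC, 15, 7800, IAD), (36, ATL, MIA, 15, 4130, HND), (36, ATL, MIA, 15, 5000, HND), (36, ATL, MIA, 15, 6990, SEA), (36, ATL, MIA, 15, 7580, LHR), (36, ATL, MIA, 15, 7800, IAD), (36, HND, DC, 15, 4130, HND), (36, HND, DC, 15, 5000, HND), (36, HND, DC, 15, 6990, SEA), (36, HND, DC, 15, 7580, LHR), (36, HND, DC, 15, 7800, IAD), (36, HND, MIA, 15, 4130, HND), (36, HND, MIA, 15, 5000, HND), (36, HND, MIA, 15, 6990, SEA), (36, HND, MIA, 15, 7580, LHR), (36, HND, MIA, 15, 7800, IAD), (36, LAX, DC, 15, 4130, HND), (36, LAX, DC, 15, 5000, HND), (36, LAX, DC, 15, 6990, SEA), (36, LAX, DC, 15, 7580, LHR), (36, LAX, DC, 15, 7800, IAD), (36, LAX, MIA, 15, 4130, HND), (36, LAX, MIA, 15, 5000, HND), (36, LAX, MIA, 15, 6990, SEA), (36, LAX, MIA, 15, 7580, LHR), (36, LAX, MIA, 15, 7800, IAD), (36, NRT, DC, 15, 4130, HND), (36, NRT, DC, 15, 5000, HND), (36, NRT, DC, 15, 6990, SEA), (36, NRT, DC, 15, 7580, LHR), (36, NRT, DC, 15, 7800, IAD), (36, NRT, MIA, 15, 4130, HND), (36, NRT, MIA, 15, 5000, HND), (36, NRT, MIA, 15, 6990, SEA), (36, NRT, MIA, 15, 7580, LHR), (36, NRT, MIA, 15, 7800, IAD)}
σ[src = NRT]: keep tuples satisfying src = NRT → {(36, NRT, DC, 15, 4130, HND), (36, NRT, DC, 15, 5000, HND), (36, NRT, DC, 15, 6990, SEA), (36, NRT, DC, 15, 7580, LHR), (36, NRT, DC, 15, 7800, IAD), (36, NRT, MIA, 15, 4130, HND), (36, NRT, MIA, 15, 5000, HND), (36, NRT, MIA, 15, 6990, SEA), (36, NRT, MIA, 15, 7580, LHR), (36, NRT, MIA, 15, 7800, IAD)}
Projecting to src, dist (5 duplicate(s) eliminated): {(NRT, 4130), (NRT, 5000), (NRT, 6990), (NRT, 7580), (NRT, 7800)}

{(NRT, 4130), (NRT, 5000), (NRT, 6990), (NRT, 7580), (NRT, 7800)}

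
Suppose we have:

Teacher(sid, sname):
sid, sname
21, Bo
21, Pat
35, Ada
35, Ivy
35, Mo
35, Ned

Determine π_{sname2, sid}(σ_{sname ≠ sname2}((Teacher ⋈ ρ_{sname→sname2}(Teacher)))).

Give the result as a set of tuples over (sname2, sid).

ρ[sname→sname2]: schema becomes (sid, sname2); tuples unchanged.
Joining Teacher and ρ_{sname→sname2}(Teacher) on sid yields {(21, Bo, Bo), (21, Bo, Pat), (21, Pat, Bo), (21, Pat, Pat), (35, Ada, Ada), (35, Ada, Ivy), (35, Ada, Mo), (35, Ada, Ned), (35, Ivy, Ada), (35, Ivy, Ivy), (35, Ivy, Mo), (35, Ivy, Ned), (35, Mo, Ada), (35, Mo, Ivy), (35, Mo, Mo), (35, Mo, Ned), (35, Ned, Ada), (35, Ned, Ivy), (35, Ned, Mo), (35, Ned, Ned)}.
Filtering on sname ≠ sname2 leaves {(21, Bo, Pat), (21, Pat, Bo), (35, Ada, Ivy), (35, Ada, Mo), (35, Ada, Ned), (35, Ivy, Ada), (35, Ivy, Mo), (35, Ivy, Ned), (35, Mo, Ada), (35, Mo, Ivy), (35, Mo, Ned), (35, Ned, Ada), (35, Ned, Ivy), (35, Ned, Mo)}.
Projecting to sname2, sid (8 duplicate(s) eliminated): {(Ada, 35), (Bo, 21), (Ivy, 35), (Mo, 35), (Ned, 35), (Pat, 21)}

{(Ada, 35), (Bo, 21), (Ivy, 35), (Mo, 35), (Ned, 35), (Pat, 21)}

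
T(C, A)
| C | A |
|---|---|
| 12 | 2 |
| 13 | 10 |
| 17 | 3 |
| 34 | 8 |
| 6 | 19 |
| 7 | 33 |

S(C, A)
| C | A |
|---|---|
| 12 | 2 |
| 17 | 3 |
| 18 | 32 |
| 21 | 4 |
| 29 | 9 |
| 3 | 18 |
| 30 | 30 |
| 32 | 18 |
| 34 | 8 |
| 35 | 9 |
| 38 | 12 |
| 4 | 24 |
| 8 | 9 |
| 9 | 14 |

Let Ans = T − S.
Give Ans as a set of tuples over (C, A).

{(13, 10), (6, 19), (7, 33)}

Set difference of the two operands is {(13, 10), (6, 19), (7, 33)}.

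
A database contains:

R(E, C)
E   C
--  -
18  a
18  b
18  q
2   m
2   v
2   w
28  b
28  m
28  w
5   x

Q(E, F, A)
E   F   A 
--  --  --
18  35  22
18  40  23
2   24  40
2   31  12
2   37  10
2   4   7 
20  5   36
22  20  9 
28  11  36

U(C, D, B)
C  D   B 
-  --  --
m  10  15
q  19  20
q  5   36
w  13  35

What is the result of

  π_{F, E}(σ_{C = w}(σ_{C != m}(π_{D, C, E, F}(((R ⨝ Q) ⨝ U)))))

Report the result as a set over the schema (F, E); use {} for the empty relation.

Joining R and Q on E yields {(18, a, 35, 22), (18, a, 40, 23), (18, b, 35, 22), (18, b, 40, 23), (18, q, 35, 22), (18, q, 40, 23), (2, m, 24, 40), (2, m, 31, 12), (2, m, 37, 10), (2, m, 4, 7), (2, v, 24, 40), (2, v, 31, 12), (2, v, 37, 10), (2, v, 4, 7), (2, w, 24, 40), (2, w, 31, 12), (2, w, 37, 10), (2, w, 4, 7), (28, b, 11, 36), (28, m, 11, 36), (28, w, 11, 36)}.
Joining (R ⨝ Q) and U on C yields {(18, q, 35, 22, 19, 20), (18, q, 35, 22, 5, 36), (18, q, 40, 23, 19, 20), (18, q, 40, 23, 5, 36), (2, m, 24, 40, 10, 15), (2, m, 31, 12, 10, 15), (2, m, 37, 10, 10, 15), (2, m, 4, 7, 10, 15), (2, w, 24, 40, 13, 35), (2, w, 31, 12, 13, 35), (2, w, 37, 10, 13, 35), (2, w, 4, 7, 13, 35), (28, m, 11, 36, 10, 15), (28, w, 11, 36, 13, 35)}.
Projecting to D, C, E, F: {(10, m, 2, 24), (10, m, 2, 31), (10, m, 2, 37), (10, m, 2, 4), (10, m, 28, 11), (13, w, 2, 24), (13, w, 2, 31), (13, w, 2, 37), (13, w, 2, 4), (13, w, 28, 11), (19, q, 18, 35), (19, q, 18, 40), (5, q, 18, 35), (5, q, 18, 40)}
Apply σ_{C != m}; surviving tuples: {(13, w, 2, 24), (13, w, 2, 31), (13, w, 2, 37), (13, w, 2, 4), (13, w, 28, 11), (19, q, 18, 35), (19, q, 18, 40), (5, q, 18, 35), (5, q, 18, 40)}
Apply σ_{C = w}; surviving tuples: {(13, w, 2, 24), (13, w, 2, 31), (13, w, 2, 37), (13, w, 2, 4), (13, w, 28, 11)}
Projecting to F, E: {(11, 28), (24, 2), (31, 2), (37, 2), (4, 2)}

{(11, 28), (24, 2), (31, 2), (37, 2), (4, 2)}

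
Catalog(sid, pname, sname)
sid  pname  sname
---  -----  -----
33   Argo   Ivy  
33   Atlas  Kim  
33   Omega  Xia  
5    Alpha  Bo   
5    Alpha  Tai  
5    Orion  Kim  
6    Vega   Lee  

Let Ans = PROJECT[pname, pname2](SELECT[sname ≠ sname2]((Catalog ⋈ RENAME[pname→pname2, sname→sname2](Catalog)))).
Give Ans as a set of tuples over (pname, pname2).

ρ[pname→pname2, sname→sname2]: schema becomes (sid, pname2, sname2); tuples unchanged.
Natural join on sid: {(33, Argo, Ivy, Argo, Ivy), (33, Argo, Ivy, Atlas, Kim), (33, Argo, Ivy, Omega, Xia), (33, Atlas, Kim, Argo, Ivy), (33, Atlas, Kim, Atlas, Kim), (33, Atlas, Kim, Omega, Xia), (33, Omega, Xia, Argo, Ivy), (33, Omega, Xia, Atlas, Kim), (33, Omega, Xia, Omega, Xia), (5, Alpha, Bo, Alpha, Bo), (5, Alpha, Bo, Alpha, Tai), (5, Alpha, Bo, Orion, Kim), (5, Alpha, Tai, Alpha, Bo), (5, Alpha, Tai, Alpha, Tai), (5, Alpha, Tai, Orion, Kim), (5, Orion, Kim, Alpha, Bo), (5, Orion, Kim, Alpha, Tai), (5, Orion, Kim, Orion, Kim), (6, Vega, Lee, Vega, Lee)}
Filtering on sname ≠ sname2 leaves {(33, Argo, Ivy, Atlas, Kim), (33, Argo, Ivy, Omega, Xia), (33, Atlas, Kim, Argo, Ivy), (33, Atlas, Kim, Omega, Xia), (33, Omega, Xia, Argo, Ivy), (33, Omega, Xia, Atlas, Kim), (5, Alpha, Bo, Alpha, Tai), (5, Alpha, Bo, Orion, Kim), (5, Alpha, Tai, Alpha, Bo), (5, Alpha, Tai, Orion, Kim), (5, Orion, Kim, Alpha, Bo), (5, Orion, Kim, Alpha, Tai)}.
π_{pname, pname2} gives {(Alpha, Alpha), (Alpha, Orion), (Argo, Atlas), (Argo, Omega), (Atlas, Argo), (Atlas, Omega), (Omega, Argo), (Omega, Atlas), (Orion, Alpha)} (3 duplicate(s) eliminated).

{(Alpha, Alpha), (Alpha, Orion), (Argo, Atlas), (Argo, Omega), (Atlas, Argo), (Atlas, Omega), (Omega, Argo), (Omega, Atlas), (Orion, Alpha)}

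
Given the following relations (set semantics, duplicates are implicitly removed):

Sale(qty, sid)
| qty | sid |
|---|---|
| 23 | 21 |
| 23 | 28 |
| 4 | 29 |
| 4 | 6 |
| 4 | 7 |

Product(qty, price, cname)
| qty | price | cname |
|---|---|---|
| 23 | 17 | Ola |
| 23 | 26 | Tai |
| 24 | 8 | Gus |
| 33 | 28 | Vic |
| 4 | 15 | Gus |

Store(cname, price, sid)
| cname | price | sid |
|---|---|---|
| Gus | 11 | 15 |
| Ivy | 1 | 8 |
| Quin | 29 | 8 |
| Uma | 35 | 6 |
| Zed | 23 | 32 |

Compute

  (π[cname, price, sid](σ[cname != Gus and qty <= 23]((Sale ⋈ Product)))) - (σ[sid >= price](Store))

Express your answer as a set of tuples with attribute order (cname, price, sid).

{(Ola, 17, 21), (Ola, 17, 28), (Tai, 26, 21), (Tai, 26, 28)}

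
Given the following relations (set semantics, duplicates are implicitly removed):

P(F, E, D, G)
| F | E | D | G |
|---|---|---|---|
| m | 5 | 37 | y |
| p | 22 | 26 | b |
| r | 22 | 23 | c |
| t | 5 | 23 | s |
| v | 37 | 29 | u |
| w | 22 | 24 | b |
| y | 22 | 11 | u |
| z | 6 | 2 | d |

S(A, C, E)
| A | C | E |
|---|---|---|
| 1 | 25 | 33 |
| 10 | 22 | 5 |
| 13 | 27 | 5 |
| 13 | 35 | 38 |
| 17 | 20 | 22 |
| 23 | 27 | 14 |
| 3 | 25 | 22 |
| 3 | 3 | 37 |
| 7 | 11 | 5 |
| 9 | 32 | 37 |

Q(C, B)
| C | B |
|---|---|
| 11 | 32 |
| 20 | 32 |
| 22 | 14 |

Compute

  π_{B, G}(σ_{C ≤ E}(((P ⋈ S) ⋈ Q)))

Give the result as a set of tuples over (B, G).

Natural join on E: {(m, 5, 37, y, 10, 22), (m, 5, 37, y, 13, 27), (m, 5, 37, y, 7, 11), (p, 22, 26, b, 17, 20), (p, 22, 26, b, 3, 25), (r, 22, 23, c, 17, 20), (r, 22, 23, c, 3, 25), (t, 5, 23, s, 10, 22), (t, 5, 23, s, 13, 27), (t, 5, 23, s, 7, 11), (v, 37, 29, u, 3, 3), (v, 37, 29, u, 9, 32), (w, 22, 24, b, 17, 20), (w, 22, 24, b, 3, 25), (y, 22, 11, u, 17, 20), (y, 22, 11, u, 3, 25)}
Natural join on C: {(m, 5, 37, y, 10, 22, 14), (m, 5, 37, y, 7, 11, 32), (p, 22, 26, b, 17, 20, 32), (r, 22, 23, c, 17, 20, 32), (t, 5, 23, s, 10, 22, 14), (t, 5, 23, s, 7, 11, 32), (w, 22, 24, b, 17, 20, 32), (y, 22, 11, u, 17, 20, 32)}
Apply σ_{C ≤ E}; surviving tuples: {(p, 22, 26, b, 17, 20, 32), (r, 22, 23, c, 17, 20, 32), (w, 22, 24, b, 17, 20, 32), (y, 22, 11, u, 17, 20, 32)}
Projecting to B, G (1 duplicate(s) eliminated): {(32, b), (32, c), (32, u)}

{(32, b), (32, c), (32, u)}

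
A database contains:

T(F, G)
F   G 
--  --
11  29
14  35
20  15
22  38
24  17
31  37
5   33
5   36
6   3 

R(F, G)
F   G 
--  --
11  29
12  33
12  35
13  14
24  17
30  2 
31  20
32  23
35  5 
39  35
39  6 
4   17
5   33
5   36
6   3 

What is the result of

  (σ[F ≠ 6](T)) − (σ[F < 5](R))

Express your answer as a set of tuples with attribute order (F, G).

σ[F ≠ 6]: keep tuples satisfying F ≠ 6 → {(11, 29), (14, 35), (20, 15), (22, 38), (24, 17), (31, 37), (5, 33), (5, 36)}
σ[F < 5]: keep tuples satisfying F < 5 → {(4, 17)}
Set difference of the two operands is {(11, 29), (14, 35), (20, 15), (22, 38), (24, 17), (31, 37), (5, 33), (5, 36)}.

{(11, 29), (14, 35), (20, 15), (22, 38), (24, 17), (31, 37), (5, 33), (5, 36)}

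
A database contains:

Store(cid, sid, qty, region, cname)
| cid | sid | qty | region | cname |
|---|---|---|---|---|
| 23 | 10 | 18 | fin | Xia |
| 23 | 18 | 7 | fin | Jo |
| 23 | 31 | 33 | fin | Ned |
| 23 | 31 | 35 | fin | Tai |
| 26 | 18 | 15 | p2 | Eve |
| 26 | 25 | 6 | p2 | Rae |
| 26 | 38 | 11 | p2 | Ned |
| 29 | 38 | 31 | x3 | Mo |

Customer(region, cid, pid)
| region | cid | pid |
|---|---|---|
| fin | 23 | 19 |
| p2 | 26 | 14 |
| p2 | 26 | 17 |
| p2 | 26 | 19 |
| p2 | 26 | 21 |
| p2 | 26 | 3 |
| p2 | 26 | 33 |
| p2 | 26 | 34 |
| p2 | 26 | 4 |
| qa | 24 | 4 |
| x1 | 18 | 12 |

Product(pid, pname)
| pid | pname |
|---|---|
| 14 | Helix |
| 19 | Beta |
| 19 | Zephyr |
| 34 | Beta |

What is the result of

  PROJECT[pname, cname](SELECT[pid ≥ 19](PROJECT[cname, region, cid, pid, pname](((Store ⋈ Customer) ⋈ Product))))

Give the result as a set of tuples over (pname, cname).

Store ⋈ Customer (natural join on cid, region): {(23, 10, 18, fin, Xia, 19), (23, 18, 7, fin, Jo, 19), (23, 31, 33, fin, Ned, 19), (23, 31, 35, fin, Tai, 19), (26, 18, 15, p2, Eve, 14), (26, 18, 15, p2, Eve, 17), (26, 18, 15, p2, Eve, 19), (26, 18, 15, p2, Eve, 21), (26, 18, 15, p2, Eve, 3), (26, 18, 15, p2, Eve, 33), (26, 18, 15, p2, Eve, 34), (26, 18, 15, p2, Eve, 4), (26, 25, 6, p2, Rae, 14), (26, 25, 6, p2, Rae, 17), (26, 25, 6, p2, Rae, 19), (26, 25, 6, p2, Rae, 21), (26, 25, 6, p2, Rae, 3), (26, 25, 6, p2, Rae, 33), (26, 25, 6, p2, Rae, 34), (26, 25, 6, p2, Rae, 4), (26, 38, 11, p2, Ned, 14), (26, 38, 11, p2, Ned, 17), (26, 38, 11, p2, Ned, 19), (26, 38, 11, p2, Ned, 21), (26, 38, 11, p2, Ned, 3), (26, 38, 11, p2, Ned, 33), (26, 38, 11, p2, Ned, 34), (26, 38, 11, p2, Ned, 4)}
(Store ⋈ Customer) ⋈ Product (natural join on pid): {(23, 10, 18, fin, Xia, 19, Beta), (23, 10, 18, fin, Xia, 19, Zephyr), (23, 18, 7, fin, Jo, 19, Beta), (23, 18, 7, fin, Jo, 19, Zephyr), (23, 31, 33, fin, Ned, 19, Beta), (23, 31, 33, fin, Ned, 19, Zephyr), (23, 31, 35, fin, Tai, 19, Beta), (23, 31, 35, fin, Tai, 19, Zephyr), (26, 18, 15, p2, Eve, 14, Helix), (26, 18, 15, p2, Eve, 19, Beta), (26, 18, 15, p2, Eve, 19, Zephyr), (26, 18, 15, p2, Eve, 34, Beta), (26, 25, 6, p2, Rae, 14, Helix), (26, 25, 6, p2, Rae, 19, Beta), (26, 25, 6, p2, Rae, 19, Zephyr), (26, 25, 6, p2, Rae, 34, Beta), (26, 38, 11, p2, Ned, 14, Helix), (26, 38, 11, p2, Ned, 19, Beta), (26, 38, 11, p2, Ned, 19, Zephyr), (26, 38, 11, p2, Ned, 34, Beta)}
Projecting to cname, region, cid, pid, pname: {(Eve, p2, 26, 14, Helix), (Eve, p2, 26, 19, Beta), (Eve, p2, 26, 19, Zephyr), (Eve, p2, 26, 34, Beta), (Jo, fin, 23, 19, Beta), (Jo, fin, 23, 19, Zephyr), (Ned, fin, 23, 19, Beta), (Ned, fin, 23, 19, Zephyr), (Ned, p2, 26, 14, Helix), (Ned, p2, 26, 19, Beta), (Ned, p2, 26, 19, Zephyr), (Ned, p2, 26, 34, Beta), (Rae, p2, 26, 14, Helix), (Rae, p2, 26, 19, Beta), (Rae, p2, 26, 19, Zephyr), (Rae, p2, 26, 34, Beta), (Tai, fin, 23, 19, Beta), (Tai, fin, 23, 19, Zephyr), (Xia, fin, 23, 19, Beta), (Xia, fin, 23, 19, Zephyr)}
Apply σ_{pid ≥ 19}; surviving tuples: {(Eve, p2, 26, 19, Beta), (Eve, p2, 26, 19, Zephyr), (Eve, p2, 26, 34, Beta), (Jo, fin, 23, 19, Beta), (Jo, fin, 23, 19, Zephyr), (Ned, fin, 23, 19, Beta), (Ned, fin, 23, 19, Zephyr), (Ned, p2, 26, 19, Beta), (Ned, p2, 26, 19, Zephyr), (Ned, p2, 26, 34, Beta), (Rae, p2, 26, 19, Beta), (Rae, p2, 26, 19, Zephyr), (Rae, p2, 26, 34, Beta), (Tai, fin, 23, 19, Beta), (Tai, fin, 23, 19, Zephyr), (Xia, fin, 23, 19, Beta), (Xia, fin, 23, 19, Zephyr)}
Projecting to pname, cname (5 duplicate(s) eliminated): {(Beta, Eve), (Beta, Jo), (Beta, Ned), (Beta, Rae), (Beta, Tai), (Beta, Xia), (Zephyr, Eve), (Zephyr, Jo), (Zephyr, Ned), (Zephyr, Rae), (Zephyr, Tai), (Zephyr, Xia)}

{(Beta, Eve), (Beta, Jo), (Beta, Ned), (Beta, Rae), (Beta, Tai), (Beta, Xia), (Zephyr, Eve), (Zephyr, Jo), (Zephyr, Ned), (Zephyr, Rae), (Zephyr, Tai), (Zephyr, Xia)}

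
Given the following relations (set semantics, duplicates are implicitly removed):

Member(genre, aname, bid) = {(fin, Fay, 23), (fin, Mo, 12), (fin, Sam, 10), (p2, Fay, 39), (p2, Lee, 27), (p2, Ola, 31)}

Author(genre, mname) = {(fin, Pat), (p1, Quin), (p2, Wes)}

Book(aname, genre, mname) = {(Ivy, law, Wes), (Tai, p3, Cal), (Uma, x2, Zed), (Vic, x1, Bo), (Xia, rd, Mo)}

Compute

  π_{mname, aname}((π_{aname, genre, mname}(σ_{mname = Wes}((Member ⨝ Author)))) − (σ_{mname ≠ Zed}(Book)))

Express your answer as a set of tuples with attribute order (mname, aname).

Joining Member and Author on genre yields {(fin, Fay, 23, Pat), (fin, Mo, 12, Pat), (fin, Sam, 10, Pat), (p2, Fay, 39, Wes), (p2, Lee, 27, Wes), (p2, Ola, 31, Wes)}.
Filtering on mname = Wes leaves {(p2, Fay, 39, Wes), (p2, Lee, 27, Wes), (p2, Ola, 31, Wes)}.
Projecting to aname, genre, mname: {(Fay, p2, Wes), (Lee, p2, Wes), (Ola, p2, Wes)}
Filtering on mname ≠ Zed leaves {(Ivy, law, Wes), (Tai, p3, Cal), (Vic, x1, Bo), (Xia, rd, Mo)}.
Set difference of the two operands is {(Fay, p2, Wes), (Lee, p2, Wes), (Ola, p2, Wes)}.
Projecting to mname, aname: {(Wes, Fay), (Wes, Lee), (Wes, Ola)}

{(Wes, Fay), (Wes, Lee), (Wes, Ola)}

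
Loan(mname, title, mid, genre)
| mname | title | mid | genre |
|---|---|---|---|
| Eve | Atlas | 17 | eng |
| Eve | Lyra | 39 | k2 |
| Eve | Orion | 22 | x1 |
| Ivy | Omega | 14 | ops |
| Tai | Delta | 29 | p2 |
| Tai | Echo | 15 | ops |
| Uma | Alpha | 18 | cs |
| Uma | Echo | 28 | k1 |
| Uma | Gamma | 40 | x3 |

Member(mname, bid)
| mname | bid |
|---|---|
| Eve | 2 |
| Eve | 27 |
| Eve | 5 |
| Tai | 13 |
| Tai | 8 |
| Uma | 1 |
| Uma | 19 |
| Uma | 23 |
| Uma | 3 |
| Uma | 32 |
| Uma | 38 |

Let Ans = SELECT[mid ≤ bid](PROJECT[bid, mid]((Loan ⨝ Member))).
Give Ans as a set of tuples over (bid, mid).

Natural join on mname: {(Eve, Atlas, 17, eng, 2), (Eve, Atlas, 17, eng, 27), (Eve, Atlas, 17, eng, 5), (Eve, Lyra, 39, k2, 2), (Eve, Lyra, 39, k2, 27), (Eve, Lyra, 39, k2, 5), (Eve, Orion, 22, x1, 2), (Eve, Orion, 22, x1, 27), (Eve, Orion, 22, x1, 5), (Tai, Delta, 29, p2, 13), (Tai, Delta, 29, p2, 8), (Tai, Echo, 15, ops, 13), (Tai, Echo, 15, ops, 8), (Uma, Alpha, 18, cs, 1), (Uma, Alpha, 18, cs, 19), (Uma, Alpha, 18, cs, 23), (Uma, Alpha, 18, cs, 3), (Uma, Alpha, 18, cs, 32), (Uma, Alpha, 18, cs, 38), (Uma, Echo, 28, k1, 1), (Uma, Echo, 28, k1, 19), (Uma, Echo, 28, k1, 23), (Uma, Echo, 28, k1, 3), (Uma, Echo, 28, k1, 32), (Uma, Echo, 28, k1, 38), (Uma, Gamma, 40, x3, 1), (Uma, Gamma, 40, x3, 19), (Uma, Gamma, 40, x3, 23), (Uma, Gamma, 40, x3, 3), (Uma, Gamma, 40, x3, 32), (Uma, Gamma, 40, x3, 38)}
π_{bid, mid} gives {(1, 18), (1, 28), (1, 40), (13, 15), (13, 29), (19, 18), (19, 28), (19, 40), (2, 17), (2, 22), (2, 39), (23, 18), (23, 28), (23, 40), (27, 17), (27, 22), (27, 39), (3, 18), (3, 28), (3, 40), (32, 18), (32, 28), (32, 40), (38, 18), (38, 28), (38, 40), (5, 17), (5, 22), (5, 39), (8, 15), (8, 29)}.
Filtering on mid ≤ bid leaves {(19, 18), (23, 18), (27, 17), (27, 22), (32, 18), (32, 28), (38, 18), (38, 28)}.

{(19, 18), (23, 18), (27, 17), (27, 22), (32, 18), (32, 28), (38, 18), (38, 28)}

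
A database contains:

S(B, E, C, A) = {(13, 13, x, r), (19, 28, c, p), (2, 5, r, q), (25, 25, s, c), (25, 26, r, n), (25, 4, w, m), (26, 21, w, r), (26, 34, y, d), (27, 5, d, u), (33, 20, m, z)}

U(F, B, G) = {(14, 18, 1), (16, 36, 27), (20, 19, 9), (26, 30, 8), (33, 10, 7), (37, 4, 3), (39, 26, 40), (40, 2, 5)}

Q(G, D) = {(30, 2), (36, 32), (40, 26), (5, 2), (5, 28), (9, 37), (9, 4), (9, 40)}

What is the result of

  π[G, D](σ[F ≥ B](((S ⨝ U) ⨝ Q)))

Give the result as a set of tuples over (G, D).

{(40, 26), (5, 2), (5, 28), (9, 37), (9, 4), (9, 40)}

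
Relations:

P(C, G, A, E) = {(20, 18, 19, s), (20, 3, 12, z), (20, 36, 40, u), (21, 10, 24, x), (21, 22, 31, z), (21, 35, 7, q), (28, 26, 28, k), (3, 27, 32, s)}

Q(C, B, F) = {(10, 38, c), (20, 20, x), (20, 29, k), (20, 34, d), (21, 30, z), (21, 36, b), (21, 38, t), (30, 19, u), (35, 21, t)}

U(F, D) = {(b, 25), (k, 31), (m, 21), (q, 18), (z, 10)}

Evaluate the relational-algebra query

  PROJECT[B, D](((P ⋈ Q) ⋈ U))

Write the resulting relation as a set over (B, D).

{(29, 31), (30, 10), (36, 25)}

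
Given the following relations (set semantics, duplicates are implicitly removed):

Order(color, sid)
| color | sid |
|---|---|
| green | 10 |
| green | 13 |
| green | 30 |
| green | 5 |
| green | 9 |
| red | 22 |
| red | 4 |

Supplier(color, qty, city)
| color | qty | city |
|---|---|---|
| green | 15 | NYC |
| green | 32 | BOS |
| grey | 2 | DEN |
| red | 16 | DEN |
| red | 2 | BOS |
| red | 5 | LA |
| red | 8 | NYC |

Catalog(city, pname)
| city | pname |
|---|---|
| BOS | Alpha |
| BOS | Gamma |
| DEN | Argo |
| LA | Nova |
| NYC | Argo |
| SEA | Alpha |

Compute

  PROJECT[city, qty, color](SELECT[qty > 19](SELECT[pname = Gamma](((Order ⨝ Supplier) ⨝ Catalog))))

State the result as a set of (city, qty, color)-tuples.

Joining Order and Supplier on color yields {(green, 10, 15, NYC), (green, 10, 32, BOS), (green, 13, 15, NYC), (green, 13, 32, BOS), (green, 30, 15, NYC), (green, 30, 32, BOS), (green, 5, 15, NYC), (green, 5, 32, BOS), (green, 9, 15, NYC), (green, 9, 32, BOS), (red, 22, 16, DEN), (red, 22, 2, BOS), (red, 22, 5, LA), (red, 22, 8, NYC), (red, 4, 16, DEN), (red, 4, 2, BOS), (red, 4, 5, LA), (red, 4, 8, NYC)}.
Joining (Order ⨝ Supplier) and Catalog on city yields {(green, 10, 15, NYC, Argo), (green, 10, 32, BOS, Alpha), (green, 10, 32, BOS, Gamma), (green, 13, 15, NYC, Argo), (green, 13, 32, BOS, Alpha), (green, 13, 32, BOS, Gamma), (green, 30, 15, NYC, Argo), (green, 30, 32, BOS, Alpha), (green, 30, 32, BOS, Gamma), (green, 5, 15, NYC, Argo), (green, 5, 32, BOS, Alpha), (green, 5, 32, BOS, Gamma), (green, 9, 15, NYC, Argo), (green, 9, 32, BOS, Alpha), (green, 9, 32, BOS, Gamma), (red, 22, 16, DEN, Argo), (red, 22, 2, BOS, Alpha), (red, 22, 2, BOS, Gamma), (red, 22, 5, LA, Nova), (red, 22, 8, NYC, Argo), (red, 4, 16, DEN, Argo), (red, 4, 2, BOS, Alpha), (red, 4, 2, BOS, Gamma), (red, 4, 5, LA, Nova), (red, 4, 8, NYC, Argo)}.
Selection pname = Gamma: {(green, 10, 32, BOS, Gamma), (green, 13, 32, BOS, Gamma), (green, 30, 32, BOS, Gamma), (green, 5, 32, BOS, Gamma), (green, 9, 32, BOS, Gamma), (red, 22, 2, BOS, Gamma), (red, 4, 2, BOS, Gamma)}
Selection qty > 19: {(green, 10, 32, BOS, Gamma), (green, 13, 32, BOS, Gamma), (green, 30, 32, BOS, Gamma), (green, 5, 32, BOS, Gamma), (green, 9, 32, BOS, Gamma)}
Projecting to city, qty, color (4 duplicate(s) eliminated): {(BOS, 32, green)}

{(BOS, 32, green)}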